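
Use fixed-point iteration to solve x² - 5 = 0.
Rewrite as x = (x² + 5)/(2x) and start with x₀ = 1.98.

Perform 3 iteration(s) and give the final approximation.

Equation: x² - 5 = 0
Fixed-point form: x = (x² + 5)/(2x)
x₀ = 1.98

x_1 = g(1.980000) = 2.252626
x_2 = g(2.252626) = 2.236129
x_3 = g(2.236129) = 2.236068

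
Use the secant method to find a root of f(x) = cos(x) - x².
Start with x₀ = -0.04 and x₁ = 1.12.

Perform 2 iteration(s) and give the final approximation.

f(x) = cos(x) - x²
x₀ = -0.04, x₁ = 1.12

Secant formula: x_{n+1} = x_n - f(x_n)(x_n - x_{n-1})/(f(x_n) - f(x_{n-1}))

Iteration 1:
  f(-0.040000) = 0.997600
  f(1.120000) = -0.818718
  x_2 = 1.120000 - (-0.818718)×(1.120000 - (-0.040000))/(-0.818718 - 0.997600)
       = 0.597122
Iteration 2:
  f(1.120000) = -0.818718
  f(0.597122) = 0.470402
  x_3 = 0.597122 - 0.470402×(0.597122 - 1.120000)/(0.470402 - (-0.818718))
       = 0.787921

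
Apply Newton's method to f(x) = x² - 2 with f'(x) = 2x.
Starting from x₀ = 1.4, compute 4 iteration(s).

f(x) = x² - 2
f'(x) = 2x
x₀ = 1.4

Newton-Raphson formula: x_{n+1} = x_n - f(x_n)/f'(x_n)

Iteration 1:
  f(1.400000) = -0.040000
  f'(1.400000) = 2.800000
  x_1 = 1.400000 - (-0.040000)/2.800000 = 1.414286
Iteration 2:
  f(1.414286) = 0.000204
  f'(1.414286) = 2.828571
  x_2 = 1.414286 - 0.000204/2.828571 = 1.414214
Iteration 3:
  f(1.414214) = 0.000000
  f'(1.414214) = 2.828427
  x_3 = 1.414214 - 0.000000/2.828427 = 1.414214
Iteration 4:
  f(1.414214) = 0.000000
  f'(1.414214) = 2.828427
  x_4 = 1.414214 - 0.000000/2.828427 = 1.414214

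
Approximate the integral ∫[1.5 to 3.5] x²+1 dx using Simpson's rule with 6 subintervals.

f(x) = x²+1
a = 1.5, b = 3.5, n = 6
h = (b - a)/n = 0.333333

Simpson's rule: (h/3)[f(x₀) + 4f(x₁) + 2f(x₂) + ... + f(xₙ)]

x_0 = 1.5000, f(x_0) = 3.250000, coefficient = 1
x_1 = 1.8333, f(x_1) = 4.361111, coefficient = 4
x_2 = 2.1667, f(x_2) = 5.694444, coefficient = 2
x_3 = 2.5000, f(x_3) = 7.250000, coefficient = 4
x_4 = 2.8333, f(x_4) = 9.027778, coefficient = 2
x_5 = 3.1667, f(x_5) = 11.027778, coefficient = 4
x_6 = 3.5000, f(x_6) = 13.250000, coefficient = 1

I ≈ (0.333333/3) × 136.500000 = 15.166667
Exact value: 15.166667
Error: 0.000000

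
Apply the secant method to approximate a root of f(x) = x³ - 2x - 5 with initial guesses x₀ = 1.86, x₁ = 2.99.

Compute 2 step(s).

f(x) = x³ - 2x - 5
x₀ = 1.86, x₁ = 2.99

Secant formula: x_{n+1} = x_n - f(x_n)(x_n - x_{n-1})/(f(x_n) - f(x_{n-1}))

Iteration 1:
  f(1.860000) = -2.285144
  f(2.990000) = 15.750899
  x_2 = 2.990000 - 15.750899×(2.990000 - 1.860000)/(15.750899 - (-2.285144))
       = 2.003170
Iteration 2:
  f(2.990000) = 15.750899
  f(2.003170) = -0.968244
  x_3 = 2.003170 - (-0.968244)×(2.003170 - 2.990000)/(-0.968244 - 15.750899)
       = 2.060319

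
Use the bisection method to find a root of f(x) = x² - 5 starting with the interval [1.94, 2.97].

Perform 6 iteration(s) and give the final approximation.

f(x) = x² - 5
Initial interval: [1.94, 2.97]

Iteration 1:
  c_1 = (1.940000 + 2.970000)/2 = 2.455000
  f(c_1) = f(2.455000) = 1.027025
  f(a) × f(c) < 0, new interval: [1.940000, 2.455000]
Iteration 2:
  c_2 = (1.940000 + 2.455000)/2 = 2.197500
  f(c_2) = f(2.197500) = -0.170994
  f(a) × f(c) ≥ 0, new interval: [2.197500, 2.455000]
Iteration 3:
  c_3 = (2.197500 + 2.455000)/2 = 2.326250
  f(c_3) = f(2.326250) = 0.411439
  f(a) × f(c) < 0, new interval: [2.197500, 2.326250]
Iteration 4:
  c_4 = (2.197500 + 2.326250)/2 = 2.261875
  f(c_4) = f(2.261875) = 0.116079
  f(a) × f(c) < 0, new interval: [2.197500, 2.261875]
Iteration 5:
  c_5 = (2.197500 + 2.261875)/2 = 2.229687
  f(c_5) = f(2.229687) = -0.028494
  f(a) × f(c) ≥ 0, new interval: [2.229687, 2.261875]
Iteration 6:
  c_6 = (2.229687 + 2.261875)/2 = 2.245781
  f(c_6) = f(2.245781) = 0.043533
  f(a) × f(c) < 0, new interval: [2.229687, 2.245781]

After 6 iteration(s), the approximation is c_6 = 2.245781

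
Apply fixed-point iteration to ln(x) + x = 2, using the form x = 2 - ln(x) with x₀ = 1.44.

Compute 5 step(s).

Equation: ln(x) + x = 2
Fixed-point form: x = 2 - ln(x)
x₀ = 1.44

x_1 = g(1.440000) = 1.635357
x_2 = g(1.635357) = 1.508139
x_3 = g(1.508139) = 1.589124
x_4 = g(1.589124) = 1.536817
x_5 = g(1.536817) = 1.570286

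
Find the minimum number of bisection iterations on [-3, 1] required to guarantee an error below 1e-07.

We need (b-a)/2^n ≤ 1e-07
(1 - (-3))/2^n ≤ 1e-07
4/2^n ≤ 1e-07
2^n ≥ 40000000
n ≥ log₂(40000000) = 25.25
n ≥ 26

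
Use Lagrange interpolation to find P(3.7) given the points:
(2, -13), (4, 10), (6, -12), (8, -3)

Lagrange interpolation formula:
P(x) = Σ yᵢ × Lᵢ(x)
where Lᵢ(x) = Π_{j≠i} (x - xⱼ)/(xᵢ - xⱼ)

L_0(3.7) = (3.7 - 4)/(2 - 4) × (3.7 - 6)/(2 - 6) × (3.7 - 8)/(2 - 8) = 0.061812
L_1(3.7) = (3.7 - 2)/(4 - 2) × (3.7 - 6)/(4 - 6) × (3.7 - 8)/(4 - 8) = 1.050812
L_2(3.7) = (3.7 - 2)/(6 - 2) × (3.7 - 4)/(6 - 4) × (3.7 - 8)/(6 - 8) = -0.137062
L_3(3.7) = (3.7 - 2)/(8 - 2) × (3.7 - 4)/(8 - 4) × (3.7 - 6)/(8 - 6) = 0.024437

P(3.7) = (-13)×L_0(3.7) + 10×L_1(3.7) + (-12)×L_2(3.7) + (-3)×L_3(3.7)
P(3.7) = 11.276000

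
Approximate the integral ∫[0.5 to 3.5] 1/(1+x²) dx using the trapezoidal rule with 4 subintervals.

f(x) = 1/(1+x²)
a = 0.5, b = 3.5, n = 4
h = (b - a)/n = 0.750000

Trapezoidal rule: (h/2)[f(x₀) + 2f(x₁) + 2f(x₂) + ... + f(xₙ)]

x_0 = 0.5000, f(x_0) = 0.800000, coefficient = 1
x_1 = 1.2500, f(x_1) = 0.390244, coefficient = 2
x_2 = 2.0000, f(x_2) = 0.200000, coefficient = 2
x_3 = 2.7500, f(x_3) = 0.116788, coefficient = 2
x_4 = 3.5000, f(x_4) = 0.075472, coefficient = 1

I ≈ (0.750000/2) × 2.289536 = 0.858576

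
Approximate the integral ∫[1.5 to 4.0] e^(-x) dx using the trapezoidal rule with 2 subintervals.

f(x) = e^(-x)
a = 1.5, b = 4.0, n = 2
h = (b - a)/n = 1.250000

Trapezoidal rule: (h/2)[f(x₀) + 2f(x₁) + 2f(x₂) + ... + f(xₙ)]

x_0 = 1.5000, f(x_0) = 0.223130, coefficient = 1
x_1 = 2.7500, f(x_1) = 0.063928, coefficient = 2
x_2 = 4.0000, f(x_2) = 0.018316, coefficient = 1

I ≈ (1.250000/2) × 0.369302 = 0.230813
Exact value: 0.204815
Error: 0.025999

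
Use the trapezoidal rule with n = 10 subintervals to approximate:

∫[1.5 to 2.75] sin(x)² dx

f(x) = sin(x)²
a = 1.5, b = 2.75, n = 10
h = (b - a)/n = 0.125000

Trapezoidal rule: (h/2)[f(x₀) + 2f(x₁) + 2f(x₂) + ... + f(xₙ)]

x_0 = 1.5000, f(x_0) = 0.994996, coefficient = 1
x_1 = 1.6250, f(x_1) = 0.997065, coefficient = 2
x_2 = 1.7500, f(x_2) = 0.968228, coefficient = 2
x_3 = 1.8750, f(x_3) = 0.910280, coefficient = 2
x_4 = 2.0000, f(x_4) = 0.826822, coefficient = 2
x_5 = 2.1250, f(x_5) = 0.723044, coefficient = 2
x_6 = 2.2500, f(x_6) = 0.605398, coefficient = 2
x_7 = 2.3750, f(x_7) = 0.481199, coefficient = 2
x_8 = 2.5000, f(x_8) = 0.358169, coefficient = 2
x_9 = 2.6250, f(x_9) = 0.243957, coefficient = 2
x_10 = 2.7500, f(x_10) = 0.145665, coefficient = 1

I ≈ (0.125000/2) × 13.368984 = 0.835562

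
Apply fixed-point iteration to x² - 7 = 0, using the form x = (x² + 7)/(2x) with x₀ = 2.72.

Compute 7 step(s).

Equation: x² - 7 = 0
Fixed-point form: x = (x² + 7)/(2x)
x₀ = 2.72

x_1 = g(2.720000) = 2.646765
x_2 = g(2.646765) = 2.645752
x_3 = g(2.645752) = 2.645751
x_4 = g(2.645751) = 2.645751
x_5 = g(2.645751) = 2.645751
x_6 = g(2.645751) = 2.645751
x_7 = g(2.645751) = 2.645751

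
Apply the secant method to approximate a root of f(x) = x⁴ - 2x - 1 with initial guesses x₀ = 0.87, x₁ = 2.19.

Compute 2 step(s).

f(x) = x⁴ - 2x - 1
x₀ = 0.87, x₁ = 2.19

Secant formula: x_{n+1} = x_n - f(x_n)(x_n - x_{n-1})/(f(x_n) - f(x_{n-1}))

Iteration 1:
  f(0.870000) = -2.167102
  f(2.190000) = 17.622575
  x_2 = 2.190000 - 17.622575×(2.190000 - 0.870000)/(17.622575 - (-2.167102))
       = 1.014549
Iteration 2:
  f(2.190000) = 17.622575
  f(1.014549) = -1.969620
  x_3 = 1.014549 - (-1.969620)×(1.014549 - 2.190000)/(-1.969620 - 17.622575)
       = 1.132718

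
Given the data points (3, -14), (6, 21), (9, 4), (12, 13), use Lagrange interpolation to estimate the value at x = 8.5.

Lagrange interpolation formula:
P(x) = Σ yᵢ × Lᵢ(x)
where Lᵢ(x) = Π_{j≠i} (x - xⱼ)/(xᵢ - xⱼ)

L_0(8.5) = (8.5 - 6)/(3 - 6) × (8.5 - 9)/(3 - 9) × (8.5 - 12)/(3 - 12) = -0.027006
L_1(8.5) = (8.5 - 3)/(6 - 3) × (8.5 - 9)/(6 - 9) × (8.5 - 12)/(6 - 12) = 0.178241
L_2(8.5) = (8.5 - 3)/(9 - 3) × (8.5 - 6)/(9 - 6) × (8.5 - 12)/(9 - 12) = 0.891204
L_3(8.5) = (8.5 - 3)/(12 - 3) × (8.5 - 6)/(12 - 6) × (8.5 - 9)/(12 - 9) = -0.042438

P(8.5) = (-14)×L_0(8.5) + 21×L_1(8.5) + 4×L_2(8.5) + 13×L_3(8.5)
P(8.5) = 7.134259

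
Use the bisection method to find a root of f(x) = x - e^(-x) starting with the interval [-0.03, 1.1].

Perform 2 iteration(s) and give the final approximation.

f(x) = x - e^(-x)
Initial interval: [-0.03, 1.1]

Iteration 1:
  c_1 = (-0.030000 + 1.100000)/2 = 0.535000
  f(c_1) = f(0.535000) = -0.050669
  f(a) × f(c) ≥ 0, new interval: [0.535000, 1.100000]
Iteration 2:
  c_2 = (0.535000 + 1.100000)/2 = 0.817500
  f(c_2) = f(0.817500) = 0.375966
  f(a) × f(c) < 0, new interval: [0.535000, 0.817500]

After 2 iteration(s), the approximation is c_2 = 0.817500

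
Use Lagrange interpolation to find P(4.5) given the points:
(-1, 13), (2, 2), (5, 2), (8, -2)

Lagrange interpolation formula:
P(x) = Σ yᵢ × Lᵢ(x)
where Lᵢ(x) = Π_{j≠i} (x - xⱼ)/(xᵢ - xⱼ)

L_0(4.5) = (4.5 - 2)/(-1 - 2) × (4.5 - 5)/(-1 - 5) × (4.5 - 8)/(-1 - 8) = -0.027006
L_1(4.5) = (4.5 - (-1))/(2 - (-1)) × (4.5 - 5)/(2 - 5) × (4.5 - 8)/(2 - 8) = 0.178241
L_2(4.5) = (4.5 - (-1))/(5 - (-1)) × (4.5 - 2)/(5 - 2) × (4.5 - 8)/(5 - 8) = 0.891204
L_3(4.5) = (4.5 - (-1))/(8 - (-1)) × (4.5 - 2)/(8 - 2) × (4.5 - 5)/(8 - 5) = -0.042438

P(4.5) = 13×L_0(4.5) + 2×L_1(4.5) + 2×L_2(4.5) + (-2)×L_3(4.5)
P(4.5) = 1.872685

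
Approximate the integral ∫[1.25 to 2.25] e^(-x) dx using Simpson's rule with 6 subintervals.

f(x) = e^(-x)
a = 1.25, b = 2.25, n = 6
h = (b - a)/n = 0.166667

Simpson's rule: (h/3)[f(x₀) + 4f(x₁) + 2f(x₂) + ... + f(xₙ)]

x_0 = 1.2500, f(x_0) = 0.286505, coefficient = 1
x_1 = 1.4167, f(x_1) = 0.242521, coefficient = 4
x_2 = 1.5833, f(x_2) = 0.205290, coefficient = 2
x_3 = 1.7500, f(x_3) = 0.173774, coefficient = 4
x_4 = 1.9167, f(x_4) = 0.147096, coefficient = 2
x_5 = 2.0833, f(x_5) = 0.124514, coefficient = 4
x_6 = 2.2500, f(x_6) = 0.105399, coefficient = 1

I ≈ (0.166667/3) × 3.259914 = 0.181106
Exact value: 0.181106
Error: 0.000001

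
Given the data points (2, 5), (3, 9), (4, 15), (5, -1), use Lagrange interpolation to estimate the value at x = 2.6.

Lagrange interpolation formula:
P(x) = Σ yᵢ × Lᵢ(x)
where Lᵢ(x) = Π_{j≠i} (x - xⱼ)/(xᵢ - xⱼ)

L_0(2.6) = (2.6 - 3)/(2 - 3) × (2.6 - 4)/(2 - 4) × (2.6 - 5)/(2 - 5) = 0.224000
L_1(2.6) = (2.6 - 2)/(3 - 2) × (2.6 - 4)/(3 - 4) × (2.6 - 5)/(3 - 5) = 1.008000
L_2(2.6) = (2.6 - 2)/(4 - 2) × (2.6 - 3)/(4 - 3) × (2.6 - 5)/(4 - 5) = -0.288000
L_3(2.6) = (2.6 - 2)/(5 - 2) × (2.6 - 3)/(5 - 3) × (2.6 - 4)/(5 - 4) = 0.056000

P(2.6) = 5×L_0(2.6) + 9×L_1(2.6) + 15×L_2(2.6) + (-1)×L_3(2.6)
P(2.6) = 5.816000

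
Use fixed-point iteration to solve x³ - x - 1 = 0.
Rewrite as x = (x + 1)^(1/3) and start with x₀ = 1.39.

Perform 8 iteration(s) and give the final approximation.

Equation: x³ - x - 1 = 0
Fixed-point form: x = (x + 1)^(1/3)
x₀ = 1.39

x_1 = g(1.390000) = 1.337004
x_2 = g(1.337004) = 1.327048
x_3 = g(1.327048) = 1.325160
x_4 = g(1.325160) = 1.324802
x_5 = g(1.324802) = 1.324734
x_6 = g(1.324734) = 1.324721
x_7 = g(1.324721) = 1.324719
x_8 = g(1.324719) = 1.324718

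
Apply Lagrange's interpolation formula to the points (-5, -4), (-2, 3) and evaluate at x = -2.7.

Lagrange interpolation formula:
P(x) = Σ yᵢ × Lᵢ(x)
where Lᵢ(x) = Π_{j≠i} (x - xⱼ)/(xᵢ - xⱼ)

L_0(-2.7) = (-2.7 - (-2))/(-5 - (-2)) = 0.233333
L_1(-2.7) = (-2.7 - (-5))/(-2 - (-5)) = 0.766667

P(-2.7) = (-4)×L_0(-2.7) + 3×L_1(-2.7)
P(-2.7) = 1.366667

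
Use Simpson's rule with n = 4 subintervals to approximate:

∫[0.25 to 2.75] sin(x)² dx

f(x) = sin(x)²
a = 0.25, b = 2.75, n = 4
h = (b - a)/n = 0.625000

Simpson's rule: (h/3)[f(x₀) + 4f(x₁) + 2f(x₂) + ... + f(xₙ)]

x_0 = 0.2500, f(x_0) = 0.061209, coefficient = 1
x_1 = 0.8750, f(x_1) = 0.589123, coefficient = 4
x_2 = 1.5000, f(x_2) = 0.994996, coefficient = 2
x_3 = 2.1250, f(x_3) = 0.723044, coefficient = 4
x_4 = 2.7500, f(x_4) = 0.145665, coefficient = 1

I ≈ (0.625000/3) × 7.445533 = 1.551153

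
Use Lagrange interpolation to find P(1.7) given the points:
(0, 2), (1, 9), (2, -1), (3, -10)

Lagrange interpolation formula:
P(x) = Σ yᵢ × Lᵢ(x)
where Lᵢ(x) = Π_{j≠i} (x - xⱼ)/(xᵢ - xⱼ)

L_0(1.7) = (1.7 - 1)/(0 - 1) × (1.7 - 2)/(0 - 2) × (1.7 - 3)/(0 - 3) = -0.045500
L_1(1.7) = (1.7 - 0)/(1 - 0) × (1.7 - 2)/(1 - 2) × (1.7 - 3)/(1 - 3) = 0.331500
L_2(1.7) = (1.7 - 0)/(2 - 0) × (1.7 - 1)/(2 - 1) × (1.7 - 3)/(2 - 3) = 0.773500
L_3(1.7) = (1.7 - 0)/(3 - 0) × (1.7 - 1)/(3 - 1) × (1.7 - 2)/(3 - 2) = -0.059500

P(1.7) = 2×L_0(1.7) + 9×L_1(1.7) + (-1)×L_2(1.7) + (-10)×L_3(1.7)
P(1.7) = 2.714000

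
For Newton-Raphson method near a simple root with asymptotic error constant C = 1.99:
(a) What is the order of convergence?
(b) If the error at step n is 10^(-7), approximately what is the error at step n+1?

(a) Newton-Raphson has quadratic (order 2) convergence near simple roots.
    This means |e_{n+1}| ≈ C|e_n|².

(b) With |e_n| = 10^(-7) and C = 1.99:
    |e_{n+1}| ≈ 1.99 × (10^(-7))² = 1.99 × 10^(-14)

(a) 2 (quadratic); (b) |e_{n+1}| ≈ 1.990e-14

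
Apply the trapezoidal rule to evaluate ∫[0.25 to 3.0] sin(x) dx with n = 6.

f(x) = sin(x)
a = 0.25, b = 3.0, n = 6
h = (b - a)/n = 0.458333

Trapezoidal rule: (h/2)[f(x₀) + 2f(x₁) + 2f(x₂) + ... + f(xₙ)]

x_0 = 0.2500, f(x_0) = 0.247404, coefficient = 1
x_1 = 0.7083, f(x_1) = 0.650569, coefficient = 2
x_2 = 1.1667, f(x_2) = 0.919445, coefficient = 2
x_3 = 1.6250, f(x_3) = 0.998531, coefficient = 2
x_4 = 2.0833, f(x_4) = 0.871503, coefficient = 2
x_5 = 2.5417, f(x_5) = 0.564581, coefficient = 2
x_6 = 3.0000, f(x_6) = 0.141120, coefficient = 1

I ≈ (0.458333/2) × 8.397784 = 1.924492
Exact value: 1.958905
Error: 0.034413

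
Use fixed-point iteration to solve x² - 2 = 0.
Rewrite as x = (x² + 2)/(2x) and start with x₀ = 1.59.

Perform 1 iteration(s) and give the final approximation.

Equation: x² - 2 = 0
Fixed-point form: x = (x² + 2)/(2x)
x₀ = 1.59

x_1 = g(1.590000) = 1.423931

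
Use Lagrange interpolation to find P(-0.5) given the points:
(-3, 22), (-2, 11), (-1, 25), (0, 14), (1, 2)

Lagrange interpolation formula:
P(x) = Σ yᵢ × Lᵢ(x)
where Lᵢ(x) = Π_{j≠i} (x - xⱼ)/(xᵢ - xⱼ)

L_0(-0.5) = (-0.5 - (-2))/(-3 - (-2)) × (-0.5 - (-1))/(-3 - (-1)) × (-0.5 - 0)/(-3 - 0) × (-0.5 - 1)/(-3 - 1) = 0.023438
L_1(-0.5) = (-0.5 - (-3))/(-2 - (-3)) × (-0.5 - (-1))/(-2 - (-1)) × (-0.5 - 0)/(-2 - 0) × (-0.5 - 1)/(-2 - 1) = -0.156250
L_2(-0.5) = (-0.5 - (-3))/(-1 - (-3)) × (-0.5 - (-2))/(-1 - (-2)) × (-0.5 - 0)/(-1 - 0) × (-0.5 - 1)/(-1 - 1) = 0.703125
L_3(-0.5) = (-0.5 - (-3))/(0 - (-3)) × (-0.5 - (-2))/(0 - (-2)) × (-0.5 - (-1))/(0 - (-1)) × (-0.5 - 1)/(0 - 1) = 0.468750
L_4(-0.5) = (-0.5 - (-3))/(1 - (-3)) × (-0.5 - (-2))/(1 - (-2)) × (-0.5 - (-1))/(1 - (-1)) × (-0.5 - 0)/(1 - 0) = -0.039062

P(-0.5) = 22×L_0(-0.5) + 11×L_1(-0.5) + 25×L_2(-0.5) + 14×L_3(-0.5) + 2×L_4(-0.5)
P(-0.5) = 22.859375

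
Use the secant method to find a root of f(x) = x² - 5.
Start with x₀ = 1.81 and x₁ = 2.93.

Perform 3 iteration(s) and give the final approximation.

f(x) = x² - 5
x₀ = 1.81, x₁ = 2.93

Secant formula: x_{n+1} = x_n - f(x_n)(x_n - x_{n-1})/(f(x_n) - f(x_{n-1}))

Iteration 1:
  f(1.810000) = -1.723900
  f(2.930000) = 3.584900
  x_2 = 2.930000 - 3.584900×(2.930000 - 1.810000)/(3.584900 - (-1.723900))
       = 2.173692
Iteration 2:
  f(2.930000) = 3.584900
  f(2.173692) = -0.275063
  x_3 = 2.173692 - (-0.275063)×(2.173692 - 2.930000)/(-0.275063 - 3.584900)
       = 2.227587
Iteration 3:
  f(2.173692) = -0.275063
  f(2.227587) = -0.037857
  x_4 = 2.227587 - (-0.037857)×(2.227587 - 2.173692)/(-0.037857 - (-0.275063))
       = 2.236188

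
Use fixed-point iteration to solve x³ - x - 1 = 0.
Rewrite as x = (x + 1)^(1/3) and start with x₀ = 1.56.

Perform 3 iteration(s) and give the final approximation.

Equation: x³ - x - 1 = 0
Fixed-point form: x = (x + 1)^(1/3)
x₀ = 1.56

x_1 = g(1.560000) = 1.367981
x_2 = g(1.367981) = 1.332885
x_3 = g(1.332885) = 1.326267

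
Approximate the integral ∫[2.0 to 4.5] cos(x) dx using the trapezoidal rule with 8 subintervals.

f(x) = cos(x)
a = 2.0, b = 4.5, n = 8
h = (b - a)/n = 0.312500

Trapezoidal rule: (h/2)[f(x₀) + 2f(x₁) + 2f(x₂) + ... + f(xₙ)]

x_0 = 2.0000, f(x_0) = -0.416147, coefficient = 1
x_1 = 2.3125, f(x_1) = -0.675545, coefficient = 2
x_2 = 2.6250, f(x_2) = -0.869507, coefficient = 2
x_3 = 2.9375, f(x_3) = -0.979245, coefficient = 2
x_4 = 3.2500, f(x_4) = -0.994130, coefficient = 2
x_5 = 3.5625, f(x_5) = -0.912719, coefficient = 2
x_6 = 3.8750, f(x_6) = -0.742898, coefficient = 2
x_7 = 4.1875, f(x_7) = -0.501117, coefficient = 2
x_8 = 4.5000, f(x_8) = -0.210796, coefficient = 1

I ≈ (0.312500/2) × -11.977264 = -1.871447
Exact value: -1.886828
Error: 0.015380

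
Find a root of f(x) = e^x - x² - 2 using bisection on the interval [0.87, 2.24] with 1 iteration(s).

f(x) = e^x - x² - 2
Initial interval: [0.87, 2.24]

Iteration 1:
  c_1 = (0.870000 + 2.240000)/2 = 1.555000
  f(c_1) = f(1.555000) = 0.317062
  f(a) × f(c) < 0, new interval: [0.870000, 1.555000]

After 1 iteration(s), the approximation is c_1 = 1.555000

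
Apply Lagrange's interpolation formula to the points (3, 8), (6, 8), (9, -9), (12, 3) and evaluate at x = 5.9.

Lagrange interpolation formula:
P(x) = Σ yᵢ × Lᵢ(x)
where Lᵢ(x) = Π_{j≠i} (x - xⱼ)/(xᵢ - xⱼ)

L_0(5.9) = (5.9 - 6)/(3 - 6) × (5.9 - 9)/(3 - 9) × (5.9 - 12)/(3 - 12) = 0.011673
L_1(5.9) = (5.9 - 3)/(6 - 3) × (5.9 - 9)/(6 - 9) × (5.9 - 12)/(6 - 12) = 1.015537
L_2(5.9) = (5.9 - 3)/(9 - 3) × (5.9 - 6)/(9 - 6) × (5.9 - 12)/(9 - 12) = -0.032759
L_3(5.9) = (5.9 - 3)/(12 - 3) × (5.9 - 6)/(12 - 6) × (5.9 - 9)/(12 - 9) = 0.005549

P(5.9) = 8×L_0(5.9) + 8×L_1(5.9) + (-9)×L_2(5.9) + 3×L_3(5.9)
P(5.9) = 8.529160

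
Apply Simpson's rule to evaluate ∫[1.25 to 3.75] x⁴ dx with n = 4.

f(x) = x⁴
a = 1.25, b = 3.75, n = 4
h = (b - a)/n = 0.625000

Simpson's rule: (h/3)[f(x₀) + 4f(x₁) + 2f(x₂) + ... + f(xₙ)]

x_0 = 1.2500, f(x_0) = 2.441406, coefficient = 1
x_1 = 1.8750, f(x_1) = 12.359619, coefficient = 4
x_2 = 2.5000, f(x_2) = 39.062500, coefficient = 2
x_3 = 3.1250, f(x_3) = 95.367432, coefficient = 4
x_4 = 3.7500, f(x_4) = 197.753906, coefficient = 1

I ≈ (0.625000/3) × 709.228516 = 147.755941
Exact value: 147.705078
Error: 0.050863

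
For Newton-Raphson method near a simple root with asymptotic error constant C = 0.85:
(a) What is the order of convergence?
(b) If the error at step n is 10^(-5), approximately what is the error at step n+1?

(a) Newton-Raphson has quadratic (order 2) convergence near simple roots.
    This means |e_{n+1}| ≈ C|e_n|².

(b) With |e_n| = 10^(-5) and C = 0.85:
    |e_{n+1}| ≈ 0.85 × (10^(-5))² = 0.85 × 10^(-10)

(a) 2 (quadratic); (b) |e_{n+1}| ≈ 8.500e-11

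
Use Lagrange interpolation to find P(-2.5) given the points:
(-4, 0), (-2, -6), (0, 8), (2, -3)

Lagrange interpolation formula:
P(x) = Σ yᵢ × Lᵢ(x)
where Lᵢ(x) = Π_{j≠i} (x - xⱼ)/(xᵢ - xⱼ)

L_0(-2.5) = (-2.5 - (-2))/(-4 - (-2)) × (-2.5 - 0)/(-4 - 0) × (-2.5 - 2)/(-4 - 2) = 0.117188
L_1(-2.5) = (-2.5 - (-4))/(-2 - (-4)) × (-2.5 - 0)/(-2 - 0) × (-2.5 - 2)/(-2 - 2) = 1.054688
L_2(-2.5) = (-2.5 - (-4))/(0 - (-4)) × (-2.5 - (-2))/(0 - (-2)) × (-2.5 - 2)/(0 - 2) = -0.210938
L_3(-2.5) = (-2.5 - (-4))/(2 - (-4)) × (-2.5 - (-2))/(2 - (-2)) × (-2.5 - 0)/(2 - 0) = 0.039062

P(-2.5) = 0×L_0(-2.5) + (-6)×L_1(-2.5) + 8×L_2(-2.5) + (-3)×L_3(-2.5)
P(-2.5) = -8.132812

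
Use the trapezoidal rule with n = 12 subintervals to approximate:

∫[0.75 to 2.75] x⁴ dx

f(x) = x⁴
a = 0.75, b = 2.75, n = 12
h = (b - a)/n = 0.166667

Trapezoidal rule: (h/2)[f(x₀) + 2f(x₁) + 2f(x₂) + ... + f(xₙ)]

x_0 = 0.7500, f(x_0) = 0.316406, coefficient = 1
x_1 = 0.9167, f(x_1) = 0.706067, coefficient = 2
x_2 = 1.0833, f(x_2) = 1.377363, coefficient = 2
x_3 = 1.2500, f(x_3) = 2.441406, coefficient = 2
x_4 = 1.4167, f(x_4) = 4.027826, coefficient = 2
x_5 = 1.5833, f(x_5) = 6.284770, coefficient = 2
x_6 = 1.7500, f(x_6) = 9.378906, coefficient = 2
x_7 = 1.9167, f(x_7) = 13.495419, coefficient = 2
x_8 = 2.0833, f(x_8) = 18.838011, coefficient = 2
x_9 = 2.2500, f(x_9) = 25.628906, coefficient = 2
x_10 = 2.4167, f(x_10) = 34.108845, coefficient = 2
x_11 = 2.5833, f(x_11) = 44.537085, coefficient = 2
x_12 = 2.7500, f(x_12) = 57.191406, coefficient = 1

I ≈ (0.166667/2) × 379.157022 = 31.596418
Exact value: 31.407813
Error: 0.188606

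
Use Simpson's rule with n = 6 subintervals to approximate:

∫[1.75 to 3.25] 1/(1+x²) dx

f(x) = 1/(1+x²)
a = 1.75, b = 3.25, n = 6
h = (b - a)/n = 0.250000

Simpson's rule: (h/3)[f(x₀) + 4f(x₁) + 2f(x₂) + ... + f(xₙ)]

x_0 = 1.7500, f(x_0) = 0.246154, coefficient = 1
x_1 = 2.0000, f(x_1) = 0.200000, coefficient = 4
x_2 = 2.2500, f(x_2) = 0.164948, coefficient = 2
x_3 = 2.5000, f(x_3) = 0.137931, coefficient = 4
x_4 = 2.7500, f(x_4) = 0.116788, coefficient = 2
x_5 = 3.0000, f(x_5) = 0.100000, coefficient = 4
x_6 = 3.2500, f(x_6) = 0.086486, coefficient = 1

I ≈ (0.250000/3) × 2.647838 = 0.220653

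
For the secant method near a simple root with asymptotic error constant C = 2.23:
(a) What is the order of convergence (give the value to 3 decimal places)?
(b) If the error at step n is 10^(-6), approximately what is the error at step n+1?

(a) Secant method has superlinear convergence with order φ = (1+√5)/2 ≈ 1.618.
    This means |e_{n+1}| ≈ C|e_n|^1.618.

(b) With |e_n| = 10^(-6) and C = 2.23:
    |e_{n+1}| ≈ 2.23 × (10^(-6))^1.618 = 2.23 × 10^(-9.71)

(a) ≈ 1.618 (golden ratio); (b) |e_{n+1}| ≈ 4.366e-10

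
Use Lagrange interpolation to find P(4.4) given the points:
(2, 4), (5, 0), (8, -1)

Lagrange interpolation formula:
P(x) = Σ yᵢ × Lᵢ(x)
where Lᵢ(x) = Π_{j≠i} (x - xⱼ)/(xᵢ - xⱼ)

L_0(4.4) = (4.4 - 5)/(2 - 5) × (4.4 - 8)/(2 - 8) = 0.120000
L_1(4.4) = (4.4 - 2)/(5 - 2) × (4.4 - 8)/(5 - 8) = 0.960000
L_2(4.4) = (4.4 - 2)/(8 - 2) × (4.4 - 5)/(8 - 5) = -0.080000

P(4.4) = 4×L_0(4.4) + 0×L_1(4.4) + (-1)×L_2(4.4)
P(4.4) = 0.560000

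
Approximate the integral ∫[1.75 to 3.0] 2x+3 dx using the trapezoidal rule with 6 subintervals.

f(x) = 2x+3
a = 1.75, b = 3.0, n = 6
h = (b - a)/n = 0.208333

Trapezoidal rule: (h/2)[f(x₀) + 2f(x₁) + 2f(x₂) + ... + f(xₙ)]

x_0 = 1.7500, f(x_0) = 6.500000, coefficient = 1
x_1 = 1.9583, f(x_1) = 6.916667, coefficient = 2
x_2 = 2.1667, f(x_2) = 7.333333, coefficient = 2
x_3 = 2.3750, f(x_3) = 7.750000, coefficient = 2
x_4 = 2.5833, f(x_4) = 8.166667, coefficient = 2
x_5 = 2.7917, f(x_5) = 8.583333, coefficient = 2
x_6 = 3.0000, f(x_6) = 9.000000, coefficient = 1

I ≈ (0.208333/2) × 93.000000 = 9.687500
Exact value: 9.687500
Error: 0.000000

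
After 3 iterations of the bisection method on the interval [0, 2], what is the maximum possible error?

Bisection error bound: |error| ≤ (b-a)/2^n
|error| ≤ (2 - 0)/2^3 = 2/2^3
|error| ≤ 0.2500000000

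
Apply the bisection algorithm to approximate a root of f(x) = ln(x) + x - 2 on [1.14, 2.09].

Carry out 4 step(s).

f(x) = ln(x) + x - 2
Initial interval: [1.14, 2.09]

Iteration 1:
  c_1 = (1.140000 + 2.090000)/2 = 1.615000
  f(c_1) = f(1.615000) = 0.094335
  f(a) × f(c) < 0, new interval: [1.140000, 1.615000]
Iteration 2:
  c_2 = (1.140000 + 1.615000)/2 = 1.377500
  f(c_2) = f(1.377500) = -0.302230
  f(a) × f(c) ≥ 0, new interval: [1.377500, 1.615000]
Iteration 3:
  c_3 = (1.377500 + 1.615000)/2 = 1.496250
  f(c_3) = f(1.496250) = -0.100788
  f(a) × f(c) ≥ 0, new interval: [1.496250, 1.615000]
Iteration 4:
  c_4 = (1.496250 + 1.615000)/2 = 1.555625
  f(c_4) = f(1.555625) = -0.002498
  f(a) × f(c) ≥ 0, new interval: [1.555625, 1.615000]

After 4 iteration(s), the approximation is c_4 = 1.555625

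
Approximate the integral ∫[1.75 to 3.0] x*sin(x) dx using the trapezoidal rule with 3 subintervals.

f(x) = x*sin(x)
a = 1.75, b = 3.0, n = 3
h = (b - a)/n = 0.416667

Trapezoidal rule: (h/2)[f(x₀) + 2f(x₁) + 2f(x₂) + ... + f(xₙ)]

x_0 = 1.7500, f(x_0) = 1.721975, coefficient = 1
x_1 = 2.1667, f(x_1) = 1.793264, coefficient = 2
x_2 = 2.5833, f(x_2) = 1.368419, coefficient = 2
x_3 = 3.0000, f(x_3) = 0.423360, coefficient = 1

I ≈ (0.416667/2) × 8.468702 = 1.764313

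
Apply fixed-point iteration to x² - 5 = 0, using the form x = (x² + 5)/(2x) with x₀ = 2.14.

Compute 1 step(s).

Equation: x² - 5 = 0
Fixed-point form: x = (x² + 5)/(2x)
x₀ = 2.14

x_1 = g(2.140000) = 2.238224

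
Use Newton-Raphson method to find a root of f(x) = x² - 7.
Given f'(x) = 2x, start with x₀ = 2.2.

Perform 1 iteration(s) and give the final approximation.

f(x) = x² - 7
f'(x) = 2x
x₀ = 2.2

Newton-Raphson formula: x_{n+1} = x_n - f(x_n)/f'(x_n)

Iteration 1:
  f(2.200000) = -2.160000
  f'(2.200000) = 4.400000
  x_1 = 2.200000 - (-2.160000)/4.400000 = 2.690909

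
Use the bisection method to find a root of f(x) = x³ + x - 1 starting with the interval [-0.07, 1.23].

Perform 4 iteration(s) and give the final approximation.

f(x) = x³ + x - 1
Initial interval: [-0.07, 1.23]

Iteration 1:
  c_1 = (-0.070000 + 1.230000)/2 = 0.580000
  f(c_1) = f(0.580000) = -0.224888
  f(a) × f(c) ≥ 0, new interval: [0.580000, 1.230000]
Iteration 2:
  c_2 = (0.580000 + 1.230000)/2 = 0.905000
  f(c_2) = f(0.905000) = 0.646218
  f(a) × f(c) < 0, new interval: [0.580000, 0.905000]
Iteration 3:
  c_3 = (0.580000 + 0.905000)/2 = 0.742500
  f(c_3) = f(0.742500) = 0.151845
  f(a) × f(c) < 0, new interval: [0.580000, 0.742500]
Iteration 4:
  c_4 = (0.580000 + 0.742500)/2 = 0.661250
  f(c_4) = f(0.661250) = -0.049617
  f(a) × f(c) ≥ 0, new interval: [0.661250, 0.742500]

After 4 iteration(s), the approximation is c_4 = 0.661250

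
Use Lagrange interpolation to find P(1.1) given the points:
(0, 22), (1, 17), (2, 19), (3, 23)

Lagrange interpolation formula:
P(x) = Σ yᵢ × Lᵢ(x)
where Lᵢ(x) = Π_{j≠i} (x - xⱼ)/(xᵢ - xⱼ)

L_0(1.1) = (1.1 - 1)/(0 - 1) × (1.1 - 2)/(0 - 2) × (1.1 - 3)/(0 - 3) = -0.028500
L_1(1.1) = (1.1 - 0)/(1 - 0) × (1.1 - 2)/(1 - 2) × (1.1 - 3)/(1 - 3) = 0.940500
L_2(1.1) = (1.1 - 0)/(2 - 0) × (1.1 - 1)/(2 - 1) × (1.1 - 3)/(2 - 3) = 0.104500
L_3(1.1) = (1.1 - 0)/(3 - 0) × (1.1 - 1)/(3 - 1) × (1.1 - 2)/(3 - 2) = -0.016500

P(1.1) = 22×L_0(1.1) + 17×L_1(1.1) + 19×L_2(1.1) + 23×L_3(1.1)
P(1.1) = 16.967500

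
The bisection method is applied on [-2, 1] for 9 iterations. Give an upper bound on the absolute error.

Bisection error bound: |error| ≤ (b-a)/2^n
|error| ≤ (1 - (-2))/2^9 = 3/2^9
|error| ≤ 0.0058593750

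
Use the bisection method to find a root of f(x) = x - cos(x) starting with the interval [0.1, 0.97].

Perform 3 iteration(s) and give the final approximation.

f(x) = x - cos(x)
Initial interval: [0.1, 0.97]

Iteration 1:
  c_1 = (0.100000 + 0.970000)/2 = 0.535000
  f(c_1) = f(0.535000) = -0.325269
  f(a) × f(c) ≥ 0, new interval: [0.535000, 0.970000]
Iteration 2:
  c_2 = (0.535000 + 0.970000)/2 = 0.752500
  f(c_2) = f(0.752500) = 0.022518
  f(a) × f(c) < 0, new interval: [0.535000, 0.752500]
Iteration 3:
  c_3 = (0.535000 + 0.752500)/2 = 0.643750
  f(c_3) = f(0.643750) = -0.156101
  f(a) × f(c) ≥ 0, new interval: [0.643750, 0.752500]

After 3 iteration(s), the approximation is c_3 = 0.643750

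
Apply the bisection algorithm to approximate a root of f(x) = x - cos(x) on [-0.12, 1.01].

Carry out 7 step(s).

f(x) = x - cos(x)
Initial interval: [-0.12, 1.01]

Iteration 1:
  c_1 = (-0.120000 + 1.010000)/2 = 0.445000
  f(c_1) = f(0.445000) = -0.457611
  f(a) × f(c) ≥ 0, new interval: [0.445000, 1.010000]
Iteration 2:
  c_2 = (0.445000 + 1.010000)/2 = 0.727500
  f(c_2) = f(0.727500) = -0.019339
  f(a) × f(c) ≥ 0, new interval: [0.727500, 1.010000]
Iteration 3:
  c_3 = (0.727500 + 1.010000)/2 = 0.868750
  f(c_3) = f(0.868750) = 0.222969
  f(a) × f(c) < 0, new interval: [0.727500, 0.868750]
Iteration 4:
  c_4 = (0.727500 + 0.868750)/2 = 0.798125
  f(c_4) = f(0.798125) = 0.100074
  f(a) × f(c) < 0, new interval: [0.727500, 0.798125]
Iteration 5:
  c_5 = (0.727500 + 0.798125)/2 = 0.762813
  f(c_5) = f(0.762813) = 0.039917
  f(a) × f(c) < 0, new interval: [0.727500, 0.762813]
Iteration 6:
  c_6 = (0.727500 + 0.762813)/2 = 0.745156
  f(c_6) = f(0.745156) = 0.010174
  f(a) × f(c) < 0, new interval: [0.727500, 0.745156]
Iteration 7:
  c_7 = (0.727500 + 0.745156)/2 = 0.736328
  f(c_7) = f(0.736328) = -0.004611
  f(a) × f(c) ≥ 0, new interval: [0.736328, 0.745156]

After 7 iteration(s), the approximation is c_7 = 0.736328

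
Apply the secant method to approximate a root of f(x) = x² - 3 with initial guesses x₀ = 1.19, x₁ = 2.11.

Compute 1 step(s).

f(x) = x² - 3
x₀ = 1.19, x₁ = 2.11

Secant formula: x_{n+1} = x_n - f(x_n)(x_n - x_{n-1})/(f(x_n) - f(x_{n-1}))

Iteration 1:
  f(1.190000) = -1.583900
  f(2.110000) = 1.452100
  x_2 = 2.110000 - 1.452100×(2.110000 - 1.190000)/(1.452100 - (-1.583900))
       = 1.669970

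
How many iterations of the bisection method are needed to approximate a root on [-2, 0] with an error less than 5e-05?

We need (b-a)/2^n ≤ 5e-05
(0 - (-2))/2^n ≤ 5e-05
2/2^n ≤ 5e-05
2^n ≥ 40000
n ≥ log₂(40000) = 15.29
n ≥ 16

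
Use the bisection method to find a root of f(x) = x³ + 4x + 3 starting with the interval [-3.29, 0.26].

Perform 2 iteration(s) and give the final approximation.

f(x) = x³ + 4x + 3
Initial interval: [-3.29, 0.26]

Iteration 1:
  c_1 = (-3.290000 + 0.260000)/2 = -1.515000
  f(c_1) = f(-1.515000) = -6.537266
  f(a) × f(c) ≥ 0, new interval: [-1.515000, 0.260000]
Iteration 2:
  c_2 = (-1.515000 + 0.260000)/2 = -0.627500
  f(c_2) = f(-0.627500) = 0.242918
  f(a) × f(c) < 0, new interval: [-1.515000, -0.627500]

After 2 iteration(s), the approximation is c_2 = -0.627500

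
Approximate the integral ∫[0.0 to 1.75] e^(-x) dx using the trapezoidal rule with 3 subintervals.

f(x) = e^(-x)
a = 0.0, b = 1.75, n = 3
h = (b - a)/n = 0.583333

Trapezoidal rule: (h/2)[f(x₀) + 2f(x₁) + 2f(x₂) + ... + f(xₙ)]

x_0 = 0.0000, f(x_0) = 1.000000, coefficient = 1
x_1 = 0.5833, f(x_1) = 0.558035, coefficient = 2
x_2 = 1.1667, f(x_2) = 0.311403, coefficient = 2
x_3 = 1.7500, f(x_3) = 0.173774, coefficient = 1

I ≈ (0.583333/2) × 2.912651 = 0.849523
Exact value: 0.826226
Error: 0.023297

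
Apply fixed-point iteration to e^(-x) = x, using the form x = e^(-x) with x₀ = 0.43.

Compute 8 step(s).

Equation: e^(-x) = x
Fixed-point form: x = e^(-x)
x₀ = 0.43

x_1 = g(0.430000) = 0.650509
x_2 = g(0.650509) = 0.521780
x_3 = g(0.521780) = 0.593463
x_4 = g(0.593463) = 0.552411
x_5 = g(0.552411) = 0.575561
x_6 = g(0.575561) = 0.562390
x_7 = g(0.562390) = 0.569846
x_8 = g(0.569846) = 0.565613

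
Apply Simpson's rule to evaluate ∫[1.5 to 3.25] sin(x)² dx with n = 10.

f(x) = sin(x)²
a = 1.5, b = 3.25, n = 10
h = (b - a)/n = 0.175000

Simpson's rule: (h/3)[f(x₀) + 4f(x₁) + 2f(x₂) + ... + f(xₙ)]

x_0 = 1.5000, f(x_0) = 0.994996, coefficient = 1
x_1 = 1.6750, f(x_1) = 0.989181, coefficient = 4
x_2 = 1.8500, f(x_2) = 0.924050, coefficient = 2
x_3 = 2.0250, f(x_3) = 0.807501, coefficient = 4
x_4 = 2.2000, f(x_4) = 0.653666, coefficient = 2
x_5 = 2.3750, f(x_5) = 0.481199, coefficient = 4
x_6 = 2.5500, f(x_6) = 0.311011, coefficient = 2
x_7 = 2.7250, f(x_7) = 0.163739, coefficient = 4
x_8 = 2.9000, f(x_8) = 0.057240, coefficient = 2
x_9 = 3.0750, f(x_9) = 0.004428, coefficient = 4
x_10 = 3.2500, f(x_10) = 0.011706, coefficient = 1

I ≈ (0.175000/3) × 14.682830 = 0.856498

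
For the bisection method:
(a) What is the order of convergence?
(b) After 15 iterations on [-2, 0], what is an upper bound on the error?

(a) Bisection has linear (order 1) convergence; the error is halved each step.

(b) Error bound = (b-a)/2^n = (0 - (-2))/2^{15}
    = 2/2^{15}

(a) 1 (linear); (b) error ≤ 6.10e-05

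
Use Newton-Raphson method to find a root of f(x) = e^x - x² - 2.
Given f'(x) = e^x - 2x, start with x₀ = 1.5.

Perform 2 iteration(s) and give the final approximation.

f(x) = e^x - x² - 2
f'(x) = e^x - 2x
x₀ = 1.5

Newton-Raphson formula: x_{n+1} = x_n - f(x_n)/f'(x_n)

Iteration 1:
  f(1.500000) = 0.231689
  f'(1.500000) = 1.481689
  x_1 = 1.500000 - 0.231689/1.481689 = 1.343632
Iteration 2:
  f(1.343632) = 0.027592
  f'(1.343632) = 1.145675
  x_2 = 1.343632 - 0.027592/1.145675 = 1.319548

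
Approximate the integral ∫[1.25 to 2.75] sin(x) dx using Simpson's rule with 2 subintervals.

f(x) = sin(x)
a = 1.25, b = 2.75, n = 2
h = (b - a)/n = 0.750000

Simpson's rule: (h/3)[f(x₀) + 4f(x₁) + 2f(x₂) + ... + f(xₙ)]

x_0 = 1.2500, f(x_0) = 0.948985, coefficient = 1
x_1 = 2.0000, f(x_1) = 0.909297, coefficient = 4
x_2 = 2.7500, f(x_2) = 0.381661, coefficient = 1

I ≈ (0.750000/3) × 4.967835 = 1.241959
Exact value: 1.239625
Error: 0.002334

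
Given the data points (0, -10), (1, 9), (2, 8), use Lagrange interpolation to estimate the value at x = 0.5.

Lagrange interpolation formula:
P(x) = Σ yᵢ × Lᵢ(x)
where Lᵢ(x) = Π_{j≠i} (x - xⱼ)/(xᵢ - xⱼ)

L_0(0.5) = (0.5 - 1)/(0 - 1) × (0.5 - 2)/(0 - 2) = 0.375000
L_1(0.5) = (0.5 - 0)/(1 - 0) × (0.5 - 2)/(1 - 2) = 0.750000
L_2(0.5) = (0.5 - 0)/(2 - 0) × (0.5 - 1)/(2 - 1) = -0.125000

P(0.5) = (-10)×L_0(0.5) + 9×L_1(0.5) + 8×L_2(0.5)
P(0.5) = 2.000000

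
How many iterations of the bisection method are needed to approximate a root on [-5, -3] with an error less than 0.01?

We need (b-a)/2^n ≤ 0.01
(-3 - (-5))/2^n ≤ 0.01
2/2^n ≤ 0.01
2^n ≥ 200
n ≥ log₂(200) = 7.64
n ≥ 8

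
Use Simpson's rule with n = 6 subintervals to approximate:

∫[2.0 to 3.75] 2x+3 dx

f(x) = 2x+3
a = 2.0, b = 3.75, n = 6
h = (b - a)/n = 0.291667

Simpson's rule: (h/3)[f(x₀) + 4f(x₁) + 2f(x₂) + ... + f(xₙ)]

x_0 = 2.0000, f(x_0) = 7.000000, coefficient = 1
x_1 = 2.2917, f(x_1) = 7.583333, coefficient = 4
x_2 = 2.5833, f(x_2) = 8.166667, coefficient = 2
x_3 = 2.8750, f(x_3) = 8.750000, coefficient = 4
x_4 = 3.1667, f(x_4) = 9.333333, coefficient = 2
x_5 = 3.4583, f(x_5) = 9.916667, coefficient = 4
x_6 = 3.7500, f(x_6) = 10.500000, coefficient = 1

I ≈ (0.291667/3) × 157.500000 = 15.312500
Exact value: 15.312500
Error: 0.000000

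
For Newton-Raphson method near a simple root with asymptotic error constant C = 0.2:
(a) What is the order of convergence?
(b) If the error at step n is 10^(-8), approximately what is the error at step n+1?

(a) Newton-Raphson has quadratic (order 2) convergence near simple roots.
    This means |e_{n+1}| ≈ C|e_n|².

(b) With |e_n| = 10^(-8) and C = 0.2:
    |e_{n+1}| ≈ 0.2 × (10^(-8))² = 0.2 × 10^(-16)

(a) 2 (quadratic); (b) |e_{n+1}| ≈ 2.000e-17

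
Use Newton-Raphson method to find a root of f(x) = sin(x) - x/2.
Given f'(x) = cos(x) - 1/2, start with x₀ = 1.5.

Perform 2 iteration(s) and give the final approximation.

f(x) = sin(x) - x/2
f'(x) = cos(x) - 1/2
x₀ = 1.5

Newton-Raphson formula: x_{n+1} = x_n - f(x_n)/f'(x_n)

Iteration 1:
  f(1.500000) = 0.247495
  f'(1.500000) = -0.429263
  x_1 = 1.500000 - 0.247495/(-0.429263) = 2.076558
Iteration 2:
  f(2.076558) = -0.163473
  f'(2.076558) = -0.984474
  x_2 = 2.076558 - (-0.163473)/(-0.984474) = 1.910507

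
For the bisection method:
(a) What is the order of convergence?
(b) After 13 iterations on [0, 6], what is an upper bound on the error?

(a) Bisection has linear (order 1) convergence; the error is halved each step.

(b) Error bound = (b-a)/2^n = (6 - 0)/2^{13}
    = 6/2^{13}

(a) 1 (linear); (b) error ≤ 7.32e-04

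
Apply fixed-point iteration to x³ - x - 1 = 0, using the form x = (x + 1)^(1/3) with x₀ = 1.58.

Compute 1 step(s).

Equation: x³ - x - 1 = 0
Fixed-point form: x = (x + 1)^(1/3)
x₀ = 1.58

x_1 = g(1.580000) = 1.371534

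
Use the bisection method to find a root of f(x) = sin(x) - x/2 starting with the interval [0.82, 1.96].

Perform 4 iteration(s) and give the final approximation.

f(x) = sin(x) - x/2
Initial interval: [0.82, 1.96]

Iteration 1:
  c_1 = (0.820000 + 1.960000)/2 = 1.390000
  f(c_1) = f(1.390000) = 0.288701
  f(a) × f(c) ≥ 0, new interval: [1.390000, 1.960000]
Iteration 2:
  c_2 = (1.390000 + 1.960000)/2 = 1.675000
  f(c_2) = f(1.675000) = 0.157076
  f(a) × f(c) ≥ 0, new interval: [1.675000, 1.960000]
Iteration 3:
  c_3 = (1.675000 + 1.960000)/2 = 1.817500
  f(c_3) = f(1.817500) = 0.060973
  f(a) × f(c) ≥ 0, new interval: [1.817500, 1.960000]
Iteration 4:
  c_4 = (1.817500 + 1.960000)/2 = 1.888750
  f(c_4) = f(1.888750) = 0.005502
  f(a) × f(c) ≥ 0, new interval: [1.888750, 1.960000]

After 4 iteration(s), the approximation is c_4 = 1.888750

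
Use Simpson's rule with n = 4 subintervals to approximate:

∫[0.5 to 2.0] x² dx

f(x) = x²
a = 0.5, b = 2.0, n = 4
h = (b - a)/n = 0.375000

Simpson's rule: (h/3)[f(x₀) + 4f(x₁) + 2f(x₂) + ... + f(xₙ)]

x_0 = 0.5000, f(x_0) = 0.250000, coefficient = 1
x_1 = 0.8750, f(x_1) = 0.765625, coefficient = 4
x_2 = 1.2500, f(x_2) = 1.562500, coefficient = 2
x_3 = 1.6250, f(x_3) = 2.640625, coefficient = 4
x_4 = 2.0000, f(x_4) = 4.000000, coefficient = 1

I ≈ (0.375000/3) × 21.000000 = 2.625000
Exact value: 2.625000
Error: 0.000000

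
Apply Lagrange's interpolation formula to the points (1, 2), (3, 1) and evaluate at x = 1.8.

Lagrange interpolation formula:
P(x) = Σ yᵢ × Lᵢ(x)
where Lᵢ(x) = Π_{j≠i} (x - xⱼ)/(xᵢ - xⱼ)

L_0(1.8) = (1.8 - 3)/(1 - 3) = 0.600000
L_1(1.8) = (1.8 - 1)/(3 - 1) = 0.400000

P(1.8) = 2×L_0(1.8) + 1×L_1(1.8)
P(1.8) = 1.600000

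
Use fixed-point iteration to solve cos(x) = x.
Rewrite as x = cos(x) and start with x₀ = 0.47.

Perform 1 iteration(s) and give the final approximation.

Equation: cos(x) = x
Fixed-point form: x = cos(x)
x₀ = 0.47

x_1 = g(0.470000) = 0.891568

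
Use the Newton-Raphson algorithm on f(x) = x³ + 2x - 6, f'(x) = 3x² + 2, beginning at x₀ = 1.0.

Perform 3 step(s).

f(x) = x³ + 2x - 6
f'(x) = 3x² + 2
x₀ = 1.0

Newton-Raphson formula: x_{n+1} = x_n - f(x_n)/f'(x_n)

Iteration 1:
  f(1.000000) = -3.000000
  f'(1.000000) = 5.000000
  x_1 = 1.000000 - (-3.000000)/5.000000 = 1.600000
Iteration 2:
  f(1.600000) = 1.296000
  f'(1.600000) = 9.680000
  x_2 = 1.600000 - 1.296000/9.680000 = 1.466116
Iteration 3:
  f(1.466116) = 0.083640
  f'(1.466116) = 8.448486
  x_3 = 1.466116 - 0.083640/8.448486 = 1.456216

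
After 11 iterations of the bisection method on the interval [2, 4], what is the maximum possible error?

Bisection error bound: |error| ≤ (b-a)/2^n
|error| ≤ (4 - 2)/2^11 = 2/2^11
|error| ≤ 0.0009765625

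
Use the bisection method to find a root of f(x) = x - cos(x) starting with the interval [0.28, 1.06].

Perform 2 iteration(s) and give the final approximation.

f(x) = x - cos(x)
Initial interval: [0.28, 1.06]

Iteration 1:
  c_1 = (0.280000 + 1.060000)/2 = 0.670000
  f(c_1) = f(0.670000) = -0.113822
  f(a) × f(c) ≥ 0, new interval: [0.670000, 1.060000]
Iteration 2:
  c_2 = (0.670000 + 1.060000)/2 = 0.865000
  f(c_2) = f(0.865000) = 0.216360
  f(a) × f(c) < 0, new interval: [0.670000, 0.865000]

After 2 iteration(s), the approximation is c_2 = 0.865000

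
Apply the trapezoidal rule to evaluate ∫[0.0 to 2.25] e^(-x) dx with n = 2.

f(x) = e^(-x)
a = 0.0, b = 2.25, n = 2
h = (b - a)/n = 1.125000

Trapezoidal rule: (h/2)[f(x₀) + 2f(x₁) + 2f(x₂) + ... + f(xₙ)]

x_0 = 0.0000, f(x_0) = 1.000000, coefficient = 1
x_1 = 1.1250, f(x_1) = 0.324652, coefficient = 2
x_2 = 2.2500, f(x_2) = 0.105399, coefficient = 1

I ≈ (1.125000/2) × 1.754704 = 0.987021
Exact value: 0.894601
Error: 0.092420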